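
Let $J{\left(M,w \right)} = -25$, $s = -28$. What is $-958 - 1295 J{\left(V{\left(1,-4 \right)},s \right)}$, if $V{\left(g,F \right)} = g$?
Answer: $31417$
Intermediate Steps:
$-958 - 1295 J{\left(V{\left(1,-4 \right)},s \right)} = -958 - -32375 = -958 + 32375 = 31417$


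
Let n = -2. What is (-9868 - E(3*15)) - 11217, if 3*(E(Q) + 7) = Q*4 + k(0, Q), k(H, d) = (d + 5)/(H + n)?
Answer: -63389/3 ≈ -21130.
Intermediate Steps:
k(H, d) = (5 + d)/(-2 + H) (k(H, d) = (d + 5)/(H - 2) = (5 + d)/(-2 + H))
E(Q) = -47/6 + 7*Q/6 (E(Q) = -7 + (Q*4 + (5 + Q)/(-2 + 0))/3 = -7 + (4*Q + (5 + Q)/(-2))/3 = -7 + (4*Q - (5 + Q)/2)/3 = -7 + (4*Q + (-5/2 - Q/2))/3 = -7 + (-5/2 + 7*Q/2)/3 = -7 + (-5/6 + 7*Q/6) = -47/6 + 7*Q/6)
(-9868 - E(3*15)) - 11217 = (-9868 - (-47/6 + 7*(3*15)/6)) - 11217 = (-9868 - (-47/6 + (7/6)*45)) - 11217 = (-9868 - (-47/6 + 105/2)) - 11217 = (-9868 - 1*134/3) - 11217 = (-9868 - 134/3) - 11217 = -29738/3 - 11217 = -63389/3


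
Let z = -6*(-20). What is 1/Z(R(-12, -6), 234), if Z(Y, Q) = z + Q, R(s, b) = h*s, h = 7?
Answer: 1/354 ≈ 0.0028249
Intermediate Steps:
z = 120
R(s, b) = 7*s
Z(Y, Q) = 120 + Q
1/Z(R(-12, -6), 234) = 1/(120 + 234) = 1/354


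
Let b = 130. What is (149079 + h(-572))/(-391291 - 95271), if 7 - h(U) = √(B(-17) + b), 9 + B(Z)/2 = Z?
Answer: -74543/243281 + √78/486562 ≈ -0.30639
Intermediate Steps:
B(Z) = -18 + 2*Z
h(U) = 7 - √78 (h(U) = 7 - √((-18 + 2*(-17)) + 130) = 7 - √((-18 - 34) + 130) = 7 - √(-52 + 130) = 7 - √78)
(149079 + h(-572))/(-391291 - 95271) = (149079 + (7 - √78))/(-391291 - 95271) = (149086 - √78)/(-486562) = (149086 - √78)*(-1/486562) = -74543/243281 + √78/486562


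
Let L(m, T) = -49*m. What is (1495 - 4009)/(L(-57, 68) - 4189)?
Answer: 1257/698 ≈ 1.8009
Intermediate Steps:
(1495 - 4009)/(L(-57, 68) - 4189) = (1495 - 4009)/(-49*(-57) - 4189) = -2514/(2793 - 4189) = -2514/(-1396) = -2514*(-1/1396) = 1257/698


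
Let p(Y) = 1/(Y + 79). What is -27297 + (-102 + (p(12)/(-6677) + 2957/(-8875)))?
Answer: -147751236415649/5392512125 ≈ -27399.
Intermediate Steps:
p(Y) = 1/(79 + Y)
-27297 + (-102 + (p(12)/(-6677) + 2957/(-8875))) = -27297 + (-102 + (1/((79 + 12)*(-6677)) + 2957/(-8875))) = -27297 + (-102 + (-1/6677/91 + 2957*(-1/8875))) = -27297 + (-102 + ((1/91)*(-1/6677) - 2957/8875)) = -27297 + (-102 + (-1/607607 - 2957/8875)) = -27297 + (-102 - 1796702774/5392512125) = -27297 - 551832939524/5392512125 = -147751236415649/5392512125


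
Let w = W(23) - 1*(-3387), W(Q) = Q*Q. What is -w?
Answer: -3916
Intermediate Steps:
W(Q) = Q**2
w = 3916 (w = 23**2 - 1*(-3387) = 529 + 3387 = 3916)
-w = -1*3916 = -3916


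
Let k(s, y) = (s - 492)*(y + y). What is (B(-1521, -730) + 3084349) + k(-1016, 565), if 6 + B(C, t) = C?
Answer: 1378782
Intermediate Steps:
B(C, t) = -6 + C
k(s, y) = 2*y*(-492 + s) (k(s, y) = (-492 + s)*(2*y) = 2*y*(-492 + s))
(B(-1521, -730) + 3084349) + k(-1016, 565) = ((-6 - 1521) + 3084349) + 2*565*(-492 - 1016) = (-1527 + 3084349) + 2*565*(-1508) = 3082822 - 1704040 = 1378782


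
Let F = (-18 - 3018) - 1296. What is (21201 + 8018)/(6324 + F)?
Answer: 29219/1992 ≈ 14.668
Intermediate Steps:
F = -4332 (F = -3036 - 1296 = -4332)
(21201 + 8018)/(6324 + F) = (21201 + 8018)/(6324 - 4332) = 29219/1992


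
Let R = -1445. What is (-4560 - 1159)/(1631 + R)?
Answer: -5719/186 ≈ -30.747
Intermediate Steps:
(-4560 - 1159)/(1631 + R) = (-4560 - 1159)/(1631 - 1445) = -5719/186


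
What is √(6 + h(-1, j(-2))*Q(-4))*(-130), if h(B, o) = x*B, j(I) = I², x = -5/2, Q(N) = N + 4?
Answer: -130*√6 ≈ -318.43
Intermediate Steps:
Q(N) = 4 + N
x = -5/2 ≈ -2.5000
h(B, o) = -5*B/2
√(6 + h(-1, j(-2))*Q(-4))*(-130) = √(6 + (-5/2*(-1))*(4 - 4))*(-130) = √(6 + (5/2)*0)*(-130) = √(6 + 0)*(-130) = √6*(-130) = -130*√6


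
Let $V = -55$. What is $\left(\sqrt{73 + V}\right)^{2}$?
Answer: $18$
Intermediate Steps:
$\left(\sqrt{73 + V}\right)^{2} = \left(\sqrt{73 - 55}\right)^{2} = \left(\sqrt{18}\right)^{2} = \left(3 \sqrt{2}\right)^{2} = 18$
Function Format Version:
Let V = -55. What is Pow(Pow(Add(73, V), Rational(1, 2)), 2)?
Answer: 18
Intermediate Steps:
Pow(Pow(Add(73, V), Rational(1, 2)), 2) = Pow(Pow(Add(73, -55), Rational(1, 2)), 2) = Pow(Pow(18, Rational(1, 2)), 2) = Pow(Mul(3, Pow(2, Rational(1, 2))), 2) = 18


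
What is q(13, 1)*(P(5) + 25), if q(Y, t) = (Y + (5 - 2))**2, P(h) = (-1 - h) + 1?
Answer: 5120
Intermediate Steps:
P(h) = -h
q(Y, t) = (3 + Y)**2 (q(Y, t) = (Y + 3)**2 = (3 + Y)**2)
q(13, 1)*(P(5) + 25) = (3 + 13)**2*(-1*5 + 25) = 16**2*(-5 + 25) = 256*20 = 5120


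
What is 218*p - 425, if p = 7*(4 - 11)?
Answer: -11107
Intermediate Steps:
p = -49 (p = 7*(-7) = -49)
218*p - 425 = 218*(-49) - 425 = -10682 - 425 = -11107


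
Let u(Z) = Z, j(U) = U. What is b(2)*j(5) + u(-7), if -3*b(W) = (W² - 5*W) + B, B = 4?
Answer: -11/3 ≈ -3.6667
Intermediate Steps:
b(W) = -4/3 - W²/3 + 5*W/3 (b(W) = -((W² - 5*W) + 4)/3 = -(4 + W² - 5*W)/3 = -4/3 - W²/3 + 5*W/3)
b(2)*j(5) + u(-7) = (-4/3 - ⅓*2² + (5/3)*2)*5 - 7 = (-4/3 - ⅓*4 + 10/3)*5 - 7 = (-4/3 - 4/3 + 10/3)*5 - 7 = (⅔)*5 - 7 = 10/3 - 7 = -11/3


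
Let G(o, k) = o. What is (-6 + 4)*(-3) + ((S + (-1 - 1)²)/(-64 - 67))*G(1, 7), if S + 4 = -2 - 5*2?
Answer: 798/131 ≈ 6.0916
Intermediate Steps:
S = -16 (S = -4 + (-2 - 5*2) = -4 + (-2 - 10) = -4 - 12 = -16)
(-6 + 4)*(-3) + ((S + (-1 - 1)²)/(-64 - 67))*G(1, 7) = (-6 + 4)*(-3) + ((-16 + (-1 - 1)²)/(-64 - 67))*1 = -2*(-3) + ((-16 + (-2)²)/(-131))*1 = 6 + ((-16 + 4)*(-1/131))*1 = 6 - 12*(-1/131)*1 = 6 + (12/131)*1 = 6 + 12/131 = 798/131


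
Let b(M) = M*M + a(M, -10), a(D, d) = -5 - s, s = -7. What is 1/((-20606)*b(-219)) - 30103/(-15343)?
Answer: 29751564859191/15163879343254 ≈ 1.9620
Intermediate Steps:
a(D, d) = 2 (a(D, d) = -5 - 1*(-7) = -5 + 7 = 2)
b(M) = 2 + M² (b(M) = M*M + 2 = M² + 2 = 2 + M²)
1/((-20606)*b(-219)) - 30103/(-15343) = 1/((-20606)*(2 + (-219)²)) - 30103/(-15343) = -1/(20606*(2 + 47961)) - 30103*(-1/15343) = -1/20606/47963 + 30103/15343 = -1/20606*1/47963 + 30103/15343 = -1/988325578 + 30103/15343 = 29751564859191/15163879343254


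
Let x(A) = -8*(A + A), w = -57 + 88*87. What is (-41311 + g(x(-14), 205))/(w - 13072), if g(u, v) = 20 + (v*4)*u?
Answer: -10953/421 ≈ -26.017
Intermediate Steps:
w = 7599 (w = -57 + 7656 = 7599)
x(A) = -16*A
g(u, v) = 20 + 4*u*v (g(u, v) = 20 + (4*v)*u = 20 + 4*u*v)
(-41311 + g(x(-14), 205))/(w - 13072) = (-41311 + (20 + 4*(-16*(-14))*205))/(7599 - 13072) = (-41311 + (20 + 4*224*205))/(-5473) = (-41311 + (20 + 183680))*(-1/5473) = (-41311 + 183700)*(-1/5473) = 142389*(-1/5473) = -10953/421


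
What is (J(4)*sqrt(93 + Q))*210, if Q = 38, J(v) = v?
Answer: 840*sqrt(131) ≈ 9614.2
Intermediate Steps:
(J(4)*sqrt(93 + Q))*210 = (4*sqrt(93 + 38))*210 = (4*sqrt(131))*210 = 840*sqrt(131)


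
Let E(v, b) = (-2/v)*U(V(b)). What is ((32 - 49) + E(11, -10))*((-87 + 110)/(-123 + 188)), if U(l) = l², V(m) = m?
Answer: -8901/715 ≈ -12.449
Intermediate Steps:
E(v, b) = -2*b²/v (E(v, b) = (-2/v)*b² = -2*b²/v)
((32 - 49) + E(11, -10))*((-87 + 110)/(-123 + 188)) = ((32 - 49) - 2*(-10)²/11)*((-87 + 110)/(-123 + 188)) = (-17 - 2*100*1/11)*(23/65) = (-17 - 200/11)*(23*(1/65)) = -387/11*23/65 = -8901/715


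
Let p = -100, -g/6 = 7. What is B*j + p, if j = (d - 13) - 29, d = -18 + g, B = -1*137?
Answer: 13874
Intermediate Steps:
g = -42 (g = -6*7 = -42)
B = -137
d = -60 (d = -18 - 42 = -60)
j = -102 (j = (-60 - 13) - 29 = -73 - 29 = -102)
B*j + p = -137*(-102) - 100 = 13974 - 100 = 13874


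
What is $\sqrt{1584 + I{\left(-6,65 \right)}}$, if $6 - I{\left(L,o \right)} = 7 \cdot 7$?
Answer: $\sqrt{1541} \approx 39.256$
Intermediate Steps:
$I{\left(L,o \right)} = -43$ ($I{\left(L,o \right)} = 6 - 7 \cdot 7 = 6 - 49 = -43$)
$\sqrt{1584 + I{\left(-6,65 \right)}} = \sqrt{1584 - 43} = \sqrt{1541}$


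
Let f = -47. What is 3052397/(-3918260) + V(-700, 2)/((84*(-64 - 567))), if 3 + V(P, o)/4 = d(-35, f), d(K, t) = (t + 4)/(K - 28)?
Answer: -2547608630801/3271014385380 ≈ -0.77884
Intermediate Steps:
d(K, t) = (4 + t)/(-28 + K)
V(P, o) = -584/63 (V(P, o) = -12 + 4*((4 - 47)/(-28 - 35)) = -12 + 4*(-43/(-63)) = -12 + 4*(-1/63*(-43)) = -12 + 4*(43/63) = -12 + 172/63 = -584/63)
3052397/(-3918260) + V(-700, 2)/((84*(-64 - 567))) = 3052397/(-3918260) - 584*1/(84*(-64 - 567))/63 = 3052397*(-1/3918260) - 584/(63*(84*(-631))) = -3052397/3918260 - 584/63/(-53004) = -3052397/3918260 - 584/63*(-1/53004) = -3052397/3918260 + 146/834813 = -2547608630801/3271014385380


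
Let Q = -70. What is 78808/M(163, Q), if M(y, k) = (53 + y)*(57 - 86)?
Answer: -9851/783 ≈ -12.581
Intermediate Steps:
M(y, k) = -1537 - 29*y (M(y, k) = (53 + y)*(-29) = -1537 - 29*y)
78808/M(163, Q) = 78808/(-1537 - 29*163) = 78808/(-1537 - 4727) = 78808/(-6264) = 78808*(-1/6264) = -9851/783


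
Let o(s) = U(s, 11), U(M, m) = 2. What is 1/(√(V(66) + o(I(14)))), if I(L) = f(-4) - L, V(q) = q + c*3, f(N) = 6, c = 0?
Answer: √17/34 ≈ 0.12127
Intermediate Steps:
V(q) = q (V(q) = q + 0*3 = q + 0 = q)
I(L) = 6 - L
o(s) = 2
1/(√(V(66) + o(I(14)))) = 1/(√(66 + 2)) = 1/(√68) = 1/(2*√17) = √17/34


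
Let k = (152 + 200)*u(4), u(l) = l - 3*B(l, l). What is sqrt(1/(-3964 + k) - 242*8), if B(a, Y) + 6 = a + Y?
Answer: I*sqrt(10546469583)/2334 ≈ 44.0*I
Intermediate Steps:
B(a, Y) = -6 + Y + a (B(a, Y) = -6 + (a + Y) = -6 + (Y + a) = -6 + Y + a)
u(l) = 18 - 5*l (u(l) = l - 3*(-6 + l + l) = l - 3*(-6 + 2*l) = l + (18 - 6*l) = 18 - 5*l)
k = -704 (k = (152 + 200)*(18 - 5*4) = 352*(18 - 20) = 352*(-2) = -704)
sqrt(1/(-3964 + k) - 242*8) = sqrt(1/(-3964 - 704) - 242*8) = sqrt(1/(-4668) - 1936) = sqrt(-1/4668 - 1936) = sqrt(-9037249/4668) = I*sqrt(10546469583)/2334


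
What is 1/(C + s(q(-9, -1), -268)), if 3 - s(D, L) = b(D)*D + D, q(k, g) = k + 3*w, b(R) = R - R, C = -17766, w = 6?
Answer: -1/17772 ≈ -5.6268e-5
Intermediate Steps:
b(R) = 0
q(k, g) = 18 + k (q(k, g) = k + 3*6 = k + 18 = 18 + k)
s(D, L) = 3 - D (s(D, L) = 3 - (0*D + D) = 3 - (0 + D) = 3 - D)
1/(C + s(q(-9, -1), -268)) = 1/(-17766 + (3 - (18 - 9))) = 1/(-17766 + (3 - 1*9)) = 1/(-17766 + (3 - 9)) = 1/(-17766 - 6) = 1/(-17772) = -1/17772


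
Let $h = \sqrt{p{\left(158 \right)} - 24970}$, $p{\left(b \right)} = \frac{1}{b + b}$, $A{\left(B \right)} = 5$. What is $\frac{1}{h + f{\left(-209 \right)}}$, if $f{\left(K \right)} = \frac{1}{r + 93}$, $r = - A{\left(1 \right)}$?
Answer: $\frac{6952}{15276044863} - \frac{27104 i \sqrt{12721449}}{15276044863} \approx 4.5509 \cdot 10^{-7} - 0.0063284 i$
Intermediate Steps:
$p{\left(b \right)} = \frac{1}{2 b}$
$r = -5$ ($r = \left(-1\right) 5 = -5$)
$h = \frac{7 i \sqrt{12721449}}{158}$ ($h = \sqrt{\frac{1}{2 \cdot 158} - 24970} = \sqrt{\frac{1}{2} \cdot \frac{1}{158} - 24970} = \sqrt{\frac{1}{316} - 24970} = \sqrt{- \frac{7890519}{316}} = \frac{7 i \sqrt{12721449}}{158} \approx 158.02 i$)
$f{\left(K \right)} = \frac{1}{88}$ ($f{\left(K \right)} = \frac{1}{-5 + 93} = \frac{1}{88}$)
$\frac{1}{h + f{\left(-209 \right)}} = \frac{1}{\frac{7 i \sqrt{12721449}}{158} + \frac{1}{88}} = \frac{1}{\frac{1}{88} + \frac{7 i \sqrt{12721449}}{158}}$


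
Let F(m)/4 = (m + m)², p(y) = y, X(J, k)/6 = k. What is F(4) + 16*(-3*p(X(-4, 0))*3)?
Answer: 256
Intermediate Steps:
X(J, k) = 6*k
F(m) = 16*m² (F(m) = 4*(m + m)² = 4*(2*m)² = 4*(4*m²) = 16*m²)
F(4) + 16*(-3*p(X(-4, 0))*3) = 16*4² + 16*(-18*0*3) = 16*16 + 16*(-3*0*3) = 256 + 16*(0*3) = 256 + 16*0 = 256 + 0 = 256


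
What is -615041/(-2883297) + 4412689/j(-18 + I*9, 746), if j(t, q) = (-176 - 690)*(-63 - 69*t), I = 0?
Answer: -4031709161353/981295534386 ≈ -4.1086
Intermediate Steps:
j(t, q) = 54558 + 59754*t (j(t, q) = -866*(-63 - 69*t) = 54558 + 59754*t)
-615041/(-2883297) + 4412689/j(-18 + I*9, 746) = -615041/(-2883297) + 4412689/(54558 + 59754*(-18 + 0*9)) = -615041*(-1/2883297) + 4412689/(54558 + 59754*(-18 + 0)) = 615041/2883297 + 4412689/(54558 + 59754*(-18)) = 615041/2883297 + 4412689/(54558 - 1075572) = 615041/2883297 + 4412689/(-1021014) = 615041/2883297 + 4412689*(-1/1021014) = 615041/2883297 - 4412689/1021014 = -4031709161353/981295534386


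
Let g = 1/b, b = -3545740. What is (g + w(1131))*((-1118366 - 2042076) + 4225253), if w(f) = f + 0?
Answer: 388194461927139/322340 ≈ 1.2043e+9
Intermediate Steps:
g = -1/3545740 (g = 1/(-3545740) = -1/3545740 ≈ -2.8203e-7)
w(f) = f
(g + w(1131))*((-1118366 - 2042076) + 4225253) = (-1/3545740 + 1131)*((-1118366 - 2042076) + 4225253) = 4010231939*(-3160442 + 4225253)/3545740 = (4010231939/3545740)*1064811 = 388194461927139/322340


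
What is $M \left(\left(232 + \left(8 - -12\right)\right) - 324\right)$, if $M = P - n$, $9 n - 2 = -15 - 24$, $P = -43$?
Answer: $2800$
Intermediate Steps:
$n = - \frac{37}{9}$ ($n = \frac{2}{9} + \frac{-15 - 24}{9} = \frac{2}{9} + \frac{1}{9} \left(-39\right) = \frac{2}{9} - \frac{13}{3} = - \frac{37}{9} \approx -4.1111$)
$M = - \frac{350}{9}$ ($M = -43 - - \frac{37}{9} = -43 + \frac{37}{9} = - \frac{350}{9} \approx -38.889$)
$M \left(\left(232 + \left(8 - -12\right)\right) - 324\right) = - \frac{350 \left(\left(232 + \left(8 - -12\right)\right) - 324\right)}{9} = - \frac{350 \left(\left(232 + \left(8 + 12\right)\right) - 324\right)}{9} = - \frac{350 \left(\left(232 + 20\right) - 324\right)}{9} = - \frac{350 \left(252 - 324\right)}{9} = \left(- \frac{350}{9}\right) \left(-72\right) = 2800$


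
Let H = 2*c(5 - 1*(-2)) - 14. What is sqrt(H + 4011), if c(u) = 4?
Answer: 3*sqrt(445) ≈ 63.285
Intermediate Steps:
H = -6 (H = 2*4 - 14 = 8 - 14 = -6)
sqrt(H + 4011) = sqrt(-6 + 4011) = sqrt(4005) = 3*sqrt(445)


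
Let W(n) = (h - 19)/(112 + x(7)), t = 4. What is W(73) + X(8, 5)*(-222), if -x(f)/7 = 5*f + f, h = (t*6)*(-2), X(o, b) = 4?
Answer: -161549/182 ≈ -887.63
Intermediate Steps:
h = -48 (h = (4*6)*(-2) = 24*(-2) = -48)
x(f) = -42*f (x(f) = -7*(5*f + f) = -42*f)
W(n) = 67/182 (W(n) = (-48 - 19)/(112 - 42*7) = -67/(112 - 294) = -67/(-182) = -67*(-1/182) = 67/182)
W(73) + X(8, 5)*(-222) = 67/182 + 4*(-222) = 67/182 - 888 = -161549/182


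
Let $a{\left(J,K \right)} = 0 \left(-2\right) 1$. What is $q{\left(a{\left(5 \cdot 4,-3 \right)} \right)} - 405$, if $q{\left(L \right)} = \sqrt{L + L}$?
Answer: $-405$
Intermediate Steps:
$a{\left(J,K \right)} = 0$ ($a{\left(J,K \right)} = 0 \cdot 1 = 0$)
$q{\left(L \right)} = \sqrt{2} \sqrt{L}$ ($q{\left(L \right)} = \sqrt{2 L} = \sqrt{2} \sqrt{L}$)
$q{\left(a{\left(5 \cdot 4,-3 \right)} \right)} - 405 = \sqrt{2} \sqrt{0} - 405 = \sqrt{2} \cdot 0 - 405 = 0 - 405 = -405$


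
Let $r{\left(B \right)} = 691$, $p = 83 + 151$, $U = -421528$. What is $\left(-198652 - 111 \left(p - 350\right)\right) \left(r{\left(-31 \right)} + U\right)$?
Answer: $78181414512$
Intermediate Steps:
$p = 234$
$\left(-198652 - 111 \left(p - 350\right)\right) \left(r{\left(-31 \right)} + U\right) = \left(-198652 - 111 \left(234 - 350\right)\right) \left(691 - 421528\right) = \left(-198652 - -12876\right) \left(-420837\right) = \left(-198652 + 12876\right) \left(-420837\right) = \left(-185776\right) \left(-420837\right) = 78181414512$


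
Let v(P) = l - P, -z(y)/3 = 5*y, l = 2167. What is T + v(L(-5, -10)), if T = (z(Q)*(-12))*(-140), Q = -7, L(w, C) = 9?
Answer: 178558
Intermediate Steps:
z(y) = -15*y
T = 176400 (T = (-15*(-7)*(-12))*(-140) = (105*(-12))*(-140) = -1260*(-140) = 176400)
v(P) = 2167 - P
T + v(L(-5, -10)) = 176400 + (2167 - 1*9) = 176400 + (2167 - 9) = 176400 + 2158 = 178558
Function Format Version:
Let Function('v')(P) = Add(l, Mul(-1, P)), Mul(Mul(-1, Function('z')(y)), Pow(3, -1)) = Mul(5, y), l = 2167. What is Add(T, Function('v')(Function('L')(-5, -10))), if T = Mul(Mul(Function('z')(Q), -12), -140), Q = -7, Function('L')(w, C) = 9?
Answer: 178558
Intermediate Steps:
Function('z')(y) = Mul(-15, y) (Function('z')(y) = Mul(-3, Mul(5, y)) = Mul(-15, y))
T = 176400 (T = Mul(Mul(Mul(-15, -7), -12), -140) = Mul(Mul(105, -12), -140) = Mul(-1260, -140) = 176400)
Function('v')(P) = Add(2167, Mul(-1, P))
Add(T, Function('v')(Function('L')(-5, -10))) = Add(176400, Add(2167, Mul(-1, 9))) = Add(176400, Add(2167, -9)) = Add(176400, 2158) = 178558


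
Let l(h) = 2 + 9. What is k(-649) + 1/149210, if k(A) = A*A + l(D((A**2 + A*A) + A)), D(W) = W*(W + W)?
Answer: 62849042521/149210 ≈ 4.2121e+5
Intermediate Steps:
D(W) = 2*W**2 (D(W) = W*(2*W) = 2*W**2)
l(h) = 11
k(A) = 11 + A**2 (k(A) = A*A + 11 = A**2 + 11 = 11 + A**2)
k(-649) + 1/149210 = (11 + (-649)**2) + 1/149210 = (11 + 421201) + 1/149210 = 421212 + 1/149210 = 62849042521/149210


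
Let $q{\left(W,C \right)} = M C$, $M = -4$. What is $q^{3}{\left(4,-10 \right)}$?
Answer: $64000$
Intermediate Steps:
$q{\left(W,C \right)} = - 4 C$
$q^{3}{\left(4,-10 \right)} = \left(\left(-4\right) \left(-10\right)\right)^{3} = 40^{3} = 64000$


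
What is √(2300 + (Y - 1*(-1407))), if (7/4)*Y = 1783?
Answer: √231567/7 ≈ 68.745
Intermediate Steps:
Y = 7132/7 (Y = (4/7)*1783 = 7132/7 ≈ 1018.9)
√(2300 + (Y - 1*(-1407))) = √(2300 + (7132/7 - 1*(-1407))) = √(2300 + (7132/7 + 1407)) = √(2300 + 16981/7) = √(33081/7) = √231567/7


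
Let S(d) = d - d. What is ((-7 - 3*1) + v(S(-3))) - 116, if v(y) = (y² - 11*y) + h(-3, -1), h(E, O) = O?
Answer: -127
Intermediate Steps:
S(d) = 0
v(y) = -1 + y² - 11*y (v(y) = (y² - 11*y) - 1 = -1 + y² - 11*y)
((-7 - 3*1) + v(S(-3))) - 116 = ((-7 - 3*1) + (-1 + 0² - 11*0)) - 116 = ((-7 - 3) + (-1 + 0 + 0)) - 116 = (-10 - 1) - 116 = -11 - 116 = -127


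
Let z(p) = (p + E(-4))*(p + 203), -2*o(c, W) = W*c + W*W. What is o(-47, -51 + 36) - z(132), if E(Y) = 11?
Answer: -48370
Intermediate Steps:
o(c, W) = -W²/2 - W*c/2 (o(c, W) = -(W*c + W*W)/2 = -(W*c + W²)/2 = -(W² + W*c)/2 = -W²/2 - W*c/2)
z(p) = (11 + p)*(203 + p) (z(p) = (p + 11)*(p + 203) = (11 + p)*(203 + p))
o(-47, -51 + 36) - z(132) = -(-51 + 36)*((-51 + 36) - 47)/2 - (2233 + 132² + 214*132) = -½*(-15)*(-15 - 47) - (2233 + 17424 + 28248) = -½*(-15)*(-62) - 1*47905 = -465 - 47905 = -48370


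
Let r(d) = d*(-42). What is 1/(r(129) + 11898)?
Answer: 1/6480 ≈ 0.00015432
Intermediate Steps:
r(d) = -42*d
1/(r(129) + 11898) = 1/(-42*129 + 11898) = 1/(-5418 + 11898) = 1/6480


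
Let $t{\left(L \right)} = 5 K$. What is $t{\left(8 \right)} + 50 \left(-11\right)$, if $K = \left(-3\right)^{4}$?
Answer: $-145$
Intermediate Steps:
$K = 81$
$t{\left(L \right)} = 405$ ($t{\left(L \right)} = 5 \cdot 81 = 405$)
$t{\left(8 \right)} + 50 \left(-11\right) = 405 + 50 \left(-11\right) = 405 - 550 = -145$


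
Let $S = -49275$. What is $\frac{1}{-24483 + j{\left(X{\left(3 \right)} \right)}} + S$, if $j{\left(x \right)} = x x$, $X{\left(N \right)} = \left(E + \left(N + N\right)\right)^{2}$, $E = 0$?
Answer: $- \frac{1142539426}{23187} \approx -49275.0$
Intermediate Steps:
$X{\left(N \right)} = 4 N^{2}$ ($X{\left(N \right)} = \left(0 + \left(N + N\right)\right)^{2} = \left(0 + 2 N\right)^{2} = \left(2 N\right)^{2} = 4 N^{2}$)
$j{\left(x \right)} = x^{2}$
$\frac{1}{-24483 + j{\left(X{\left(3 \right)} \right)}} + S = \frac{1}{-24483 + \left(4 \cdot 3^{2}\right)^{2}} - 49275 = \frac{1}{-24483 + \left(4 \cdot 9\right)^{2}} - 49275 = \frac{1}{-24483 + 36^{2}} - 49275 = \frac{1}{-24483 + 1296} - 49275 = \frac{1}{-23187} - 49275 = - \frac{1}{23187} - 49275 = - \frac{1142539426}{23187}$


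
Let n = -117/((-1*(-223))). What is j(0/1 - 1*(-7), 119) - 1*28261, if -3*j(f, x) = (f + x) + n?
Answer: -6311530/223 ≈ -28303.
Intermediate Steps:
n = -117/223 ≈ -0.52466
j(f, x) = 39/223 - f/3 - x/3 (j(f, x) = -((f + x) - 117/223)/3 = -(-117/223 + f + x)/3 = 39/223 - f/3 - x/3)
j(0/1 - 1*(-7), 119) - 1*28261 = (39/223 - (0/1 - 1*(-7))/3 - ⅓*119) - 1*28261 = (39/223 - (0*1 + 7)/3 - 119/3) - 28261 = (39/223 - (0 + 7)/3 - 119/3) - 28261 = (39/223 - ⅓*7 - 119/3) - 28261 = (39/223 - 7/3 - 119/3) - 28261 = -9327/223 - 28261 = -6311530/223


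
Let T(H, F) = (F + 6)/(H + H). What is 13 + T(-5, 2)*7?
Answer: 37/5 ≈ 7.4000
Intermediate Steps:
T(H, F) = (6 + F)/(2*H) (T(H, F) = (6 + F)/((2*H)) = (6 + F)*(1/(2*H)) = (6 + F)/(2*H))
13 + T(-5, 2)*7 = 13 + ((½)*(6 + 2)/(-5))*7 = 13 + ((½)*(-⅕)*8)*7 = 13 - ⅘*7 = 13 - 28/5 = 37/5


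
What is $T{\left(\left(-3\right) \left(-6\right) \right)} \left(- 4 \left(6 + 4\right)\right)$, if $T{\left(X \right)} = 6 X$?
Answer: $-4320$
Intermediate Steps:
$T{\left(\left(-3\right) \left(-6\right) \right)} \left(- 4 \left(6 + 4\right)\right) = 6 \left(\left(-3\right) \left(-6\right)\right) \left(- 4 \left(6 + 4\right)\right) = 6 \cdot 18 \left(\left(-4\right) 10\right) = 108 \left(-40\right) = -4320$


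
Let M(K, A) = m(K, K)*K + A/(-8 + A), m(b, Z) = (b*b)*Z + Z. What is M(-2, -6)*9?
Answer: 1287/7 ≈ 183.86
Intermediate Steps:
m(b, Z) = Z + Z*b**2 (m(b, Z) = b**2*Z + Z = Z*b**2 + Z = Z + Z*b**2)
M(K, A) = A/(-8 + A) + K**2*(1 + K**2) (M(K, A) = (K*(1 + K**2))*K + A/(-8 + A) = K**2*(1 + K**2) + A/(-8 + A) = A/(-8 + A) + K**2*(1 + K**2))
M(-2, -6)*9 = ((-6 - 8*(-2)**2 - 8*(-2)**4 - 6*(-2)**2 - 6*(-2)**4)/(-8 - 6))*9 = ((-6 - 8*4 - 8*16 - 6*4 - 6*16)/(-14))*9 = -(-6 - 32 - 128 - 24 - 96)/14*9 = -1/14*(-286)*9 = (143/7)*9 = 1287/7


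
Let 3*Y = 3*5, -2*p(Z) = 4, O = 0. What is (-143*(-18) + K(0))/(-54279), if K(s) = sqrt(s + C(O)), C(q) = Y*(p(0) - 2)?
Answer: -286/6031 - 2*I*sqrt(5)/54279 ≈ -0.047422 - 8.2392e-5*I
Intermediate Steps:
p(Z) = -2 (p(Z) = -1/2*4 = -2)
Y = 5 (Y = (3*5)/3 = (1/3)*15 = 5)
C(q) = -20 (C(q) = 5*(-2 - 2) = 5*(-4) = -20)
K(s) = sqrt(-20 + s) (K(s) = sqrt(s - 20) = sqrt(-20 + s))
(-143*(-18) + K(0))/(-54279) = (-143*(-18) + sqrt(-20 + 0))/(-54279) = (2574 + sqrt(-20))*(-1/54279) = (2574 + 2*I*sqrt(5))*(-1/54279) = -286/6031 - 2*I*sqrt(5)/54279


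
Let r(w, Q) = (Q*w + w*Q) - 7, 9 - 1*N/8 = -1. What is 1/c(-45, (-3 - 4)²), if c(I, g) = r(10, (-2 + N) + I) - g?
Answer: 1/604 ≈ 0.0016556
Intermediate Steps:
N = 80 (N = 72 - 8*(-1) = 72 + 8 = 80)
r(w, Q) = -7 + 2*Q*w (r(w, Q) = (Q*w + Q*w) - 7 = 2*Q*w - 7 = -7 + 2*Q*w)
c(I, g) = 1553 - g + 20*I (c(I, g) = (-7 + 2*((-2 + 80) + I)*10) - g = (-7 + 2*(78 + I)*10) - g = (-7 + (1560 + 20*I)) - g = (1553 + 20*I) - g = 1553 - g + 20*I)
1/c(-45, (-3 - 4)²) = 1/(1553 - (-3 - 4)² + 20*(-45)) = 1/(1553 - 1*(-7)² - 900) = 1/(1553 - 1*49 - 900) = 1/(1553 - 49 - 900) = 1/604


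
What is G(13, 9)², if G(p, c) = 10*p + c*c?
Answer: 44521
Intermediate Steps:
G(p, c) = c² + 10*p (G(p, c) = 10*p + c² = c² + 10*p)
G(13, 9)² = (9² + 10*13)² = (81 + 130)² = 211² = 44521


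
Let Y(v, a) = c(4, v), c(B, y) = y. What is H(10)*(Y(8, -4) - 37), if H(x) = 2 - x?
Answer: 232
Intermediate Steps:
Y(v, a) = v
H(10)*(Y(8, -4) - 37) = (2 - 1*10)*(8 - 37) = (2 - 10)*(-29) = -8*(-29) = 232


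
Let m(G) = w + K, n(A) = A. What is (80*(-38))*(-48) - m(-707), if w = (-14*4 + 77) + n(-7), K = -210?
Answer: 146116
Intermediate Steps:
w = 14 (w = (-14*4 + 77) - 7 = (-56 + 77) - 7 = 21 - 7 = 14)
m(G) = -196 (m(G) = 14 - 210 = -196)
(80*(-38))*(-48) - m(-707) = (80*(-38))*(-48) - 1*(-196) = -3040*(-48) + 196 = 145920 + 196 = 146116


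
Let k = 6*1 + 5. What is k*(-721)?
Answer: -7931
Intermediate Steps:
k = 11 (k = 6 + 5 = 11)
k*(-721) = 11*(-721) = -7931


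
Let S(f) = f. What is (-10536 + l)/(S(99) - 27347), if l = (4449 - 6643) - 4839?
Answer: 17569/27248 ≈ 0.64478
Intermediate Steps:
l = -7033 (l = -2194 - 4839 = -7033)
(-10536 + l)/(S(99) - 27347) = (-10536 - 7033)/(99 - 27347) = -17569/(-27248) = -17569*(-1/27248) = 17569/27248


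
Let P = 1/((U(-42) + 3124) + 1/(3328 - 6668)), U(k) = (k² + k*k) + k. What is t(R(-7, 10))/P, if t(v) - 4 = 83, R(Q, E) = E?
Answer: 1920733713/3340 ≈ 5.7507e+5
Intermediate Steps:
t(v) = 87 (t(v) = 4 + 83 = 87)
U(k) = k + 2*k² (U(k) = (k² + k²) + k = 2*k² + k = k + 2*k²)
P = 3340/22077399 (P = 1/((-42*(1 + 2*(-42)) + 3124) + 1/(3328 - 6668)) = 1/((-42*(1 - 84) + 3124) + 1/(-3340)) = 1/((-42*(-83) + 3124) - 1/3340) = 1/((3486 + 3124) - 1/3340) = 1/(6610 - 1/3340) = 1/(22077399/3340) = 3340/22077399 ≈ 0.00015129)
t(R(-7, 10))/P = 87/(3340/22077399) = 87*(22077399/3340) = 1920733713/3340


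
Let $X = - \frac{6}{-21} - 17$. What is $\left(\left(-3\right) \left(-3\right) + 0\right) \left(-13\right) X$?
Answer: $\frac{13689}{7} \approx 1955.6$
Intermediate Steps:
$X = - \frac{117}{7}$ ($X = \left(-6\right) \left(- \frac{1}{21}\right) - 17 = \frac{2}{7} - 17 = - \frac{117}{7} \approx -16.714$)
$\left(\left(-3\right) \left(-3\right) + 0\right) \left(-13\right) X = \left(\left(-3\right) \left(-3\right) + 0\right) \left(-13\right) \left(- \frac{117}{7}\right) = \left(9 + 0\right) \left(-13\right) \left(- \frac{117}{7}\right) = 9 \left(-13\right) \left(- \frac{117}{7}\right) = \left(-117\right) \left(- \frac{117}{7}\right) = \frac{13689}{7}$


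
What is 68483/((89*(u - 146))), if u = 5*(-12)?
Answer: -68483/18334 ≈ -3.7353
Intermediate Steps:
u = -60
68483/((89*(u - 146))) = 68483/((89*(-60 - 146))) = 68483/((89*(-206))) = 68483/(-18334) = 68483*(-1/18334) = -68483/18334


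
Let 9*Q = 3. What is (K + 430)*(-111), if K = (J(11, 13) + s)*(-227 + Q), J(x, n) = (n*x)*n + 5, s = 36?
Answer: 47756270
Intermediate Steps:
Q = ⅓ (Q = (⅑)*3 = ⅓ ≈ 0.33333)
J(x, n) = 5 + x*n² (J(x, n) = x*n² + 5 = 5 + x*n²)
K = -1292000/3 (K = ((5 + 11*13²) + 36)*(-227 + ⅓) = ((5 + 11*169) + 36)*(-680/3) = ((5 + 1859) + 36)*(-680/3) = (1864 + 36)*(-680/3) = 1900*(-680/3) = -1292000/3 ≈ -4.3067e+5)
(K + 430)*(-111) = (-1292000/3 + 430)*(-111) = -1290710/3*(-111) = 47756270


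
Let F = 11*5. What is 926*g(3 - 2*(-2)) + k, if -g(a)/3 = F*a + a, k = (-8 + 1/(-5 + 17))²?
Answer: -156803519/144 ≈ -1.0889e+6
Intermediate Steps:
F = 55
k = 9025/144 (k = (-8 + 1/12)² = (-95/12)² = 9025/144 ≈ 62.674)
g(a) = -168*a (g(a) = -3*(55*a + a) = -168*a)
926*g(3 - 2*(-2)) + k = 926*(-168*(3 - 2*(-2))) + 9025/144 = 926*(-168*(3 + 4)) + 9025/144 = 926*(-168*7) + 9025/144 = 926*(-1176) + 9025/144 = -1088976 + 9025/144 = -156803519/144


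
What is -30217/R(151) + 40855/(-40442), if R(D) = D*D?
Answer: -2153570769/922118042 ≈ -2.3355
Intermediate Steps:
R(D) = D²
-30217/R(151) + 40855/(-40442) = -30217/(151²) + 40855/(-40442) = -30217/22801 + 40855*(-1/40442) = -30217*1/22801 - 40855/40442 = -30217/22801 - 40855/40442 = -2153570769/922118042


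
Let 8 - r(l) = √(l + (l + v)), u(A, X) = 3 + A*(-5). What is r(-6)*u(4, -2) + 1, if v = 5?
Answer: -135 + 17*I*√7 ≈ -135.0 + 44.978*I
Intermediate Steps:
u(A, X) = 3 - 5*A
r(l) = 8 - √(5 + 2*l) (r(l) = 8 - √(l + (l + 5)) = 8 - √(l + (5 + l)) = 8 - √(5 + 2*l))
r(-6)*u(4, -2) + 1 = (8 - √(5 + 2*(-6)))*(3 - 5*4) + 1 = (8 - √(5 - 12))*(3 - 20) + 1 = (8 - √(-7))*(-17) + 1 = (8 - I*√7)*(-17) + 1 = (-136 + 17*I*√7) + 1 = -135 + 17*I*√7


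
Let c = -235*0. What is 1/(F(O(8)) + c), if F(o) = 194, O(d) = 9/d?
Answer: 1/194 ≈ 0.0051546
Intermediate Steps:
c = 0
1/(F(O(8)) + c) = 1/(194 + 0) = 1/194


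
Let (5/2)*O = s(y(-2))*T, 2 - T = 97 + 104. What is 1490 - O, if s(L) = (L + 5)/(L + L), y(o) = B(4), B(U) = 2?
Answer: 16293/10 ≈ 1629.3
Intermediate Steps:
y(o) = 2
T = -199 (T = 2 - (97 + 104) = 2 - 1*201 = 2 - 201 = -199)
s(L) = (5 + L)/(2*L) (s(L) = (5 + L)/((2*L)) = (5 + L)*(1/(2*L)) = (5 + L)/(2*L))
O = -1393/10 (O = 2*(((1/2)*(5 + 2)/2)*(-199))/5 = 2*(((1/2)*(1/2)*7)*(-199))/5 = 2*((7/4)*(-199))/5 = (2/5)*(-1393/4) = -1393/10 ≈ -139.30)
1490 - O = 1490 - 1*(-1393/10) = 1490 + 1393/10 = 16293/10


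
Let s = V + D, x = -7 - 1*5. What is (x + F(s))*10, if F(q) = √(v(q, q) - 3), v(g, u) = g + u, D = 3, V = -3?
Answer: -120 + 10*I*√3 ≈ -120.0 + 17.32*I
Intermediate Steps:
x = -12 (x = -7 - 5 = -12)
s = 0 (s = -3 + 3 = 0)
F(q) = √(-3 + 2*q) (F(q) = √((q + q) - 3) = √(2*q - 3) = √(-3 + 2*q))
(x + F(s))*10 = (-12 + √(-3 + 2*0))*10 = (-12 + √(-3 + 0))*10 = (-12 + √(-3))*10 = (-12 + I*√3)*10 = -120 + 10*I*√3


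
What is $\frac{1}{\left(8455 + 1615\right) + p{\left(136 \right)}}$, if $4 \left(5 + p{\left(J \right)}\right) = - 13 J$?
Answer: $\frac{1}{9623} \approx 0.00010392$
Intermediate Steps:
$p{\left(J \right)} = -5 - \frac{13 J}{4}$ ($p{\left(J \right)} = -5 + \frac{\left(-13\right) J}{4} = -5 - \frac{13 J}{4}$)
$\frac{1}{\left(8455 + 1615\right) + p{\left(136 \right)}} = \frac{1}{\left(8455 + 1615\right) - 447} = \frac{1}{10070 - 447} = \frac{1}{9623}$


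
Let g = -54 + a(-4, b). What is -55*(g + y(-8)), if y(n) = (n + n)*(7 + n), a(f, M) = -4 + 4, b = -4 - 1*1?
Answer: 2090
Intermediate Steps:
b = -5 (b = -4 - 1 = -5)
a(f, M) = 0
y(n) = 2*n*(7 + n) (y(n) = (2*n)*(7 + n) = 2*n*(7 + n))
g = -54 (g = -54 + 0 = -54)
-55*(g + y(-8)) = -55*(-54 + 2*(-8)*(7 - 8)) = -55*(-54 + 2*(-8)*(-1)) = -55*(-54 + 16) = -55*(-38) = 2090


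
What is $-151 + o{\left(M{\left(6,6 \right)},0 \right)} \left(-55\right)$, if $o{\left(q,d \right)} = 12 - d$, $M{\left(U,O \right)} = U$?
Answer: $-811$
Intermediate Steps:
$-151 + o{\left(M{\left(6,6 \right)},0 \right)} \left(-55\right) = -151 + \left(12 - 0\right) \left(-55\right) = -151 + \left(12 + 0\right) \left(-55\right) = -151 + 12 \left(-55\right) = -151 - 660 = -811$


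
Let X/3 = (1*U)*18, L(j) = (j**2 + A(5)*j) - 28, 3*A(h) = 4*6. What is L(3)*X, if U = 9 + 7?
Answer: 4320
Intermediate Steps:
U = 16
A(h) = 8 (A(h) = (4*6)/3 = (1/3)*24 = 8)
L(j) = -28 + j**2 + 8*j (L(j) = (j**2 + 8*j) - 28 = -28 + j**2 + 8*j)
X = 864 (X = 3*((1*16)*18) = 3*(16*18) = 3*288 = 864)
L(3)*X = (-28 + 3**2 + 8*3)*864 = (-28 + 9 + 24)*864 = 5*864 = 4320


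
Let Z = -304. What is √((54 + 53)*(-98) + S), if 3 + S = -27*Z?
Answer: I*√2281 ≈ 47.76*I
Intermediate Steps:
S = 8205 (S = -3 - 27*(-304) = -3 + 8208 = 8205)
√((54 + 53)*(-98) + S) = √((54 + 53)*(-98) + 8205) = √(107*(-98) + 8205) = √(-10486 + 8205) = √(-2281) = I*√2281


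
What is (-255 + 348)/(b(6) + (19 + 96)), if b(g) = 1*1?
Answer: 93/116 ≈ 0.80172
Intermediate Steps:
b(g) = 1
(-255 + 348)/(b(6) + (19 + 96)) = (-255 + 348)/(1 + (19 + 96)) = 93/(1 + 115) = 93/116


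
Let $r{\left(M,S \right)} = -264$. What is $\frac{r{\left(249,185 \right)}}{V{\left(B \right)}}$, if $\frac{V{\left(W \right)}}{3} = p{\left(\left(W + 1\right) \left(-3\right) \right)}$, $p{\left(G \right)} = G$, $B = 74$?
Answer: $\frac{88}{225} \approx 0.39111$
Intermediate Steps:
$V{\left(W \right)} = -9 - 9 W$ ($V{\left(W \right)} = 3 \left(W + 1\right) \left(-3\right) = 3 \left(1 + W\right) \left(-3\right) = 3 \left(-3 - 3 W\right) = -9 - 9 W$)
$\frac{r{\left(249,185 \right)}}{V{\left(B \right)}} = - \frac{264}{-9 - 666} = - \frac{264}{-675} = \left(-264\right) \left(- \frac{1}{675}\right) = \frac{88}{225}$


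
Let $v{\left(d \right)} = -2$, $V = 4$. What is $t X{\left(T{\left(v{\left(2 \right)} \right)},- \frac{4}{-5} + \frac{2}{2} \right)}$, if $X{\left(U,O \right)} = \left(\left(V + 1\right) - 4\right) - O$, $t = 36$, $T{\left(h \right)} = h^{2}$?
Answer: $- \frac{144}{5} \approx -28.8$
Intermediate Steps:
$X{\left(U,O \right)} = 1 - O$ ($X{\left(U,O \right)} = \left(\left(4 + 1\right) - 4\right) - O = \left(5 - 4\right) - O = 1 - O$)
$t X{\left(T{\left(v{\left(2 \right)} \right)},- \frac{4}{-5} + \frac{2}{2} \right)} = 36 \left(1 - \left(- \frac{4}{-5} + \frac{2}{2}\right)\right) = 36 \left(1 - \left(\left(-4\right) \left(- \frac{1}{5}\right) + 2 \cdot \frac{1}{2}\right)\right) = 36 \left(1 - \left(\frac{4}{5} + 1\right)\right) = 36 \left(1 - \frac{9}{5}\right) = 36 \left(- \frac{4}{5}\right) = - \frac{144}{5}$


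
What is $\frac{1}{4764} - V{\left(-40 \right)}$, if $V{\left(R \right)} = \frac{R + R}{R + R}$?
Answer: $- \frac{4763}{4764} \approx -0.99979$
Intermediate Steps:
$V{\left(R \right)} = 1$ ($V{\left(R \right)} = \frac{2 R}{2 R} = 2 R \frac{1}{2 R} = 1$)
$\frac{1}{4764} - V{\left(-40 \right)} = \frac{1}{4764} - 1 = - \frac{4763}{4764}$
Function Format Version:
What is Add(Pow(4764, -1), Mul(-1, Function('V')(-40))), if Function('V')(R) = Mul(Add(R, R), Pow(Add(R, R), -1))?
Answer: Rational(-4763, 4764) ≈ -0.99979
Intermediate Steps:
Function('V')(R) = 1 (Function('V')(R) = Mul(Mul(2, R), Pow(Mul(2, R), -1)) = Mul(Mul(2, R), Mul(Rational(1, 2), Pow(R, -1))) = 1)
Add(Pow(4764, -1), Mul(-1, Function('V')(-40))) = Add(Pow(4764, -1), Mul(-1, 1)) = Add(Rational(1, 4764), -1) = Rational(-4763, 4764)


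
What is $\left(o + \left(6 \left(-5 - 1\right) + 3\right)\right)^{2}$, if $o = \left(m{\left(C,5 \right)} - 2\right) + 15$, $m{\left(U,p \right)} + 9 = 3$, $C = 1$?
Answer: $676$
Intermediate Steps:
$m{\left(U,p \right)} = -6$ ($m{\left(U,p \right)} = -9 + 3 = -6$)
$o = 7$ ($o = \left(-6 - 2\right) + 15 = -8 + 15 = 7$)
$\left(o + \left(6 \left(-5 - 1\right) + 3\right)\right)^{2} = \left(7 + \left(6 \left(-5 - 1\right) + 3\right)\right)^{2} = \left(7 + \left(6 \left(-6\right) + 3\right)\right)^{2} = \left(7 + \left(-36 + 3\right)\right)^{2} = \left(7 - 33\right)^{2} = \left(-26\right)^{2} = 676$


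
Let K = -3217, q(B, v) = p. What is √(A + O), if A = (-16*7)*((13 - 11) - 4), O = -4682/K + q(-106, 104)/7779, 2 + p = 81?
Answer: √141198426069582279/25025043 ≈ 15.016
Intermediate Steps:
p = 79 (p = -2 + 81 = 79)
q(B, v) = 79
O = 36675421/25025043 (O = -4682/(-3217) + 79/7779 = -4682*(-1/3217) + 79*(1/7779) = 4682/3217 + 79/7779 = 36675421/25025043 ≈ 1.4655)
A = 224 (A = -112*(2 - 4) = -112*(-2) = 224)
√(A + O) = √(224 + 36675421/25025043) = √(5642285053/25025043) = √141198426069582279/25025043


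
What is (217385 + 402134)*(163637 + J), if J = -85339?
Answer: 48507098662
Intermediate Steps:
(217385 + 402134)*(163637 + J) = (217385 + 402134)*(163637 - 85339) = 619519*78298 = 48507098662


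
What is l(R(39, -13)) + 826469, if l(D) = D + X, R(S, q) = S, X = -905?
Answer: 825603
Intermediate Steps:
l(D) = -905 + D (l(D) = D - 905 = -905 + D)
l(R(39, -13)) + 826469 = (-905 + 39) + 826469 = -866 + 826469 = 825603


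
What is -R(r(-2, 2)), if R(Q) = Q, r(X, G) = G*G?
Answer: -4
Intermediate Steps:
r(X, G) = G²
-R(r(-2, 2)) = -1*2² = -1*4 = -4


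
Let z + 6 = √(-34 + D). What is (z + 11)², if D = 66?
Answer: 57 + 40*√2 ≈ 113.57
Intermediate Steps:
z = -6 + 4*√2 (z = -6 + √(-34 + 66) = -6 + √32 = -6 + 4*√2 ≈ -0.34315)
(z + 11)² = ((-6 + 4*√2) + 11)² = (5 + 4*√2)²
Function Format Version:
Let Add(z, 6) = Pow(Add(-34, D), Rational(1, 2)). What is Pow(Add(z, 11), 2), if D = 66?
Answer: Add(57, Mul(40, Pow(2, Rational(1, 2)))) ≈ 113.57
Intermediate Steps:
z = Add(-6, Mul(4, Pow(2, Rational(1, 2)))) (z = Add(-6, Pow(Add(-34, 66), Rational(1, 2))) = Add(-6, Pow(32, Rational(1, 2))) = Add(-6, Mul(4, Pow(2, Rational(1, 2)))) ≈ -0.34315)
Pow(Add(z, 11), 2) = Pow(Add(Add(-6, Mul(4, Pow(2, Rational(1, 2)))), 11), 2) = Pow(Add(5, Mul(4, Pow(2, Rational(1, 2)))), 2)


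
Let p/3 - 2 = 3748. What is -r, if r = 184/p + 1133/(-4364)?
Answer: 5971637/24547500 ≈ 0.24327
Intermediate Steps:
p = 11250 (p = 6 + 3*3748 = 6 + 11244 = 11250)
r = -5971637/24547500 (r = 184/11250 + 1133/(-4364) = 184*(1/11250) + 1133*(-1/4364) = 92/5625 - 1133/4364 = -5971637/24547500 ≈ -0.24327)
-r = -1*(-5971637/24547500) = 5971637/24547500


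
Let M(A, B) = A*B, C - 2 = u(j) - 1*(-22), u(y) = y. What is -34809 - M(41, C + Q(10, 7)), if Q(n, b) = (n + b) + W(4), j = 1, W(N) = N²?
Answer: -37187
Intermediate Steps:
C = 25 (C = 2 + (1 - 1*(-22)) = 2 + (1 + 22) = 2 + 23 = 25)
Q(n, b) = 16 + b + n (Q(n, b) = (n + b) + 4² = (b + n) + 16 = 16 + b + n)
-34809 - M(41, C + Q(10, 7)) = -34809 - 41*(25 + (16 + 7 + 10)) = -34809 - 41*(25 + 33) = -34809 - 41*58 = -34809 - 1*2378 = -34809 - 2378 = -37187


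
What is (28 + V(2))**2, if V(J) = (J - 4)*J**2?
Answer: 400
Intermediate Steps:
V(J) = J**2*(-4 + J) (V(J) = (-4 + J)*J**2 = J**2*(-4 + J))
(28 + V(2))**2 = (28 + 2**2*(-4 + 2))**2 = (28 + 4*(-2))**2 = (28 - 8)**2 = 20**2 = 400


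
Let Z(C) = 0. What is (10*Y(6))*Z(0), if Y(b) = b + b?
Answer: 0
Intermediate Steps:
Y(b) = 2*b
(10*Y(6))*Z(0) = (10*(2*6))*0 = (10*12)*0 = 120*0 = 0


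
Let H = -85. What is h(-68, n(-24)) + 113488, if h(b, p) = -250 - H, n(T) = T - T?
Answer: 113323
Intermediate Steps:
n(T) = 0
h(b, p) = -165 (h(b, p) = -250 - 1*(-85) = -250 + 85 = -165)
h(-68, n(-24)) + 113488 = -165 + 113488 = 113323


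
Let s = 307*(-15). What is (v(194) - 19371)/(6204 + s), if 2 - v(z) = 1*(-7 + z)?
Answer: -19556/1599 ≈ -12.230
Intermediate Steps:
s = -4605
v(z) = 9 - z (v(z) = 2 - (-7 + z) = 2 + (7 - z) = 9 - z)
(v(194) - 19371)/(6204 + s) = ((9 - 1*194) - 19371)/(6204 - 4605) = ((9 - 194) - 19371)/1599 = (-185 - 19371)*(1/1599) = -19556*1/1599 = -19556/1599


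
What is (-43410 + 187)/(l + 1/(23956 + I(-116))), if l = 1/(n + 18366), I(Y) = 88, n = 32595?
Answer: -52961413513332/75005 ≈ -7.0611e+8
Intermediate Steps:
l = 1/50961 (l = 1/(32595 + 18366) = 1/50961 ≈ 1.9623e-5)
(-43410 + 187)/(l + 1/(23956 + I(-116))) = (-43410 + 187)/(1/50961 + 1/(23956 + 88)) = -43223/(1/50961 + 1/24044) = -43223/75005/1225306284 = -43223*1225306284/75005 = -52961413513332/75005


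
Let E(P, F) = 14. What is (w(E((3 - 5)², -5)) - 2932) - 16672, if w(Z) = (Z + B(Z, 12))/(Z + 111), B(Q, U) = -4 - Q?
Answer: -2450504/125 ≈ -19604.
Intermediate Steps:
w(Z) = -4/(111 + Z) (w(Z) = (Z + (-4 - Z))/(Z + 111) = -4/(111 + Z))
(w(E((3 - 5)², -5)) - 2932) - 16672 = (-4/(111 + 14) - 2932) - 16672 = (-4/125 - 2932) - 16672 = -366504/125 - 16672 = -2450504/125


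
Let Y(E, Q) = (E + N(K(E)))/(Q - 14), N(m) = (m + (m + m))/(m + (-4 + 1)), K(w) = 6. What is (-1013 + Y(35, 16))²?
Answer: 3940225/4 ≈ 9.8506e+5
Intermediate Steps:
N(m) = 3*m/(-3 + m) (N(m) = (m + 2*m)/(m - 3) = (3*m)/(-3 + m) = 3*m/(-3 + m))
Y(E, Q) = (6 + E)/(-14 + Q) (Y(E, Q) = (E + 3*6/(-3 + 6))/(Q - 14) = (E + 3*6/3)/(-14 + Q) = (E + 3*6*(⅓))/(-14 + Q) = (E + 6)/(-14 + Q) = (6 + E)/(-14 + Q))
(-1013 + Y(35, 16))² = (-1013 + (6 + 35)/(-14 + 16))² = (-1013 + 41/2)² = (-1985/2)² = 3940225/4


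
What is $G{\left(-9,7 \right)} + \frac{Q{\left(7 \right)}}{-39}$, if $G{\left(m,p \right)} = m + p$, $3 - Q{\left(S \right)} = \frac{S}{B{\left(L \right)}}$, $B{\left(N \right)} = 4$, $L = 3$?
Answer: $- \frac{317}{156} \approx -2.0321$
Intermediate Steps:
$Q{\left(S \right)} = 3 - \frac{S}{4}$
$G{\left(-9,7 \right)} + \frac{Q{\left(7 \right)}}{-39} = \left(-9 + 7\right) + \frac{3 - \frac{7}{4}}{-39} = -2 - \frac{3 - \frac{7}{4}}{39} = -2 - \frac{5}{156} = - \frac{317}{156}$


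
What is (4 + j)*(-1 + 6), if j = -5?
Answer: -5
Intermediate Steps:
(4 + j)*(-1 + 6) = (4 - 5)*(-1 + 6) = -1*5 = -5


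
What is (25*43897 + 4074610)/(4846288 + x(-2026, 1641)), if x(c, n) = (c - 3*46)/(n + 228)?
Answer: 9666533415/9057710108 ≈ 1.0672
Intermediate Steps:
x(c, n) = (-138 + c)/(228 + n) (x(c, n) = (c - 138)/(228 + n) = (-138 + c)/(228 + n))
(25*43897 + 4074610)/(4846288 + x(-2026, 1641)) = (25*43897 + 4074610)/(4846288 + (-138 - 2026)/(228 + 1641)) = (1097425 + 4074610)/(4846288 - 2164/1869) = 5172035/(4846288 + (1/1869)*(-2164)) = 5172035/(4846288 - 2164/1869) = 5172035/(9057710108/1869) = 5172035*(1869/9057710108) = 9666533415/9057710108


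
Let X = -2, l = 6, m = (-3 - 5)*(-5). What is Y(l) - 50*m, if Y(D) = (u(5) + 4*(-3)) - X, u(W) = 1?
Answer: -2009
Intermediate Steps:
m = 40 (m = -8*(-5) = 40)
Y(D) = -9 (Y(D) = (1 + 4*(-3)) - 1*(-2) = (1 - 12) + 2 = -11 + 2 = -9)
Y(l) - 50*m = -9 - 50*40 = -9 - 2000 = -2009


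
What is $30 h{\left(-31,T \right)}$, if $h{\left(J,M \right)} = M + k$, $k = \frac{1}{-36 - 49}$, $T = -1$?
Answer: $- \frac{516}{17} \approx -30.353$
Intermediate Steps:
$k = - \frac{1}{85}$ ($k = \frac{1}{-85} = - \frac{1}{85} \approx -0.011765$)
$h{\left(J,M \right)} = - \frac{1}{85} + M$ ($h{\left(J,M \right)} = M - \frac{1}{85} = - \frac{1}{85} + M$)
$30 h{\left(-31,T \right)} = 30 \left(- \frac{1}{85} - 1\right) = 30 \left(- \frac{86}{85}\right) = - \frac{516}{17}$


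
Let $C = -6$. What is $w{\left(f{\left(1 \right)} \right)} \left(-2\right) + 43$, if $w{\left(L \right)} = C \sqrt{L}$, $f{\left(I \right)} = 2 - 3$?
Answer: $43 + 12 i \approx 43.0 + 12.0 i$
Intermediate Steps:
$f{\left(I \right)} = -1$ ($f{\left(I \right)} = 2 - 3 = -1$)
$w{\left(L \right)} = - 6 \sqrt{L}$
$w{\left(f{\left(1 \right)} \right)} \left(-2\right) + 43 = - 6 \sqrt{-1} \left(-2\right) + 43 = - 6 i \left(-2\right) + 43 = 12 i + 43 = 43 + 12 i$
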